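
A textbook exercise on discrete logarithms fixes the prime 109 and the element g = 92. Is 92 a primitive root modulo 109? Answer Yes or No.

φ(109) = 109 − 1 = 108 = 2^2 · 3^3.
92 is a primitive root mod 109 iff 92^(φ(109)/q) ≢ 1 for every prime q | φ(109), i.e. q ∈ {2, 3}.
92^54 ≡ 108 (mod 109)  [q = 2: ≢ 1 ✓]
92^36 ≡ 1 (mod 109)  [q = 3: ≡ 1 ✗]
92^36 ≡ 1 shows ord(92) | 36, strictly less than φ(109); not a primitive root.

No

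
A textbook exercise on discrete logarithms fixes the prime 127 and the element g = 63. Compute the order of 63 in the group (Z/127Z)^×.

The order of 63 must divide φ(127) = 127 − 1 = 126 = 2 · 3^2 · 7.
Divisors of 126: 1, 2, 3, 6, 7, 9, 14, 18, 21, 42, 63, 126.
Test each divisor d:
63^1 ≡ 63 (mod 127)
63^2 ≡ 32 (mod 127)
63^3 ≡ 111 (mod 127)
63^6 ≡ 2 (mod 127)
63^7 ≡ 126 (mod 127)
63^9 ≡ 95 (mod 127)
63^14 ≡ 1 (mod 127) ✓
So ord_127(63) = 14.

14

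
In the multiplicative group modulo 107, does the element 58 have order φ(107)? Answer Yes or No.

Yes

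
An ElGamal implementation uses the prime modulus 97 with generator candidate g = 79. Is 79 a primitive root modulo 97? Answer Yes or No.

No

φ(97) = 97 − 1 = 96 = 2^5 · 3.
Test 79^(96/q) mod 97 for each prime factor q of 96:
79^48 ≡ 1 (mod 97)  [q = 2: ≡ 1 ✗]
79^32 ≡ 1 (mod 97)  [q = 3: ≡ 1 ✗]
Since 79^48 ≡ 1, the order of 79 divides 48 < 96, so 79 is not a primitive root.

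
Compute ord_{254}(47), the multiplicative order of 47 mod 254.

21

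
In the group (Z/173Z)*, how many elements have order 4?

φ(173) = 173 − 1 = 172 = 2^2 · 43.
Since (Z/173Z)^× is cyclic of order 172, the number of elements of order d is φ(d) when d | 172 and 0 otherwise.
4 = 2^2 divides 172, and φ(4) = 2.

2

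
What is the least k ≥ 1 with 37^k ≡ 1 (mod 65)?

12

The order of 37 must divide φ(65) = φ(5·13) = (5−1)·(13−1) = 4·12 = 48 = 2^4 · 3.
Divisors of 48: 1, 2, 3, 4, 6, 8, 12, 16, 24, 48.
Evaluate successive powers at the divisors of 48:
37^1 ≡ 37 (mod 65)
37^2 ≡ 4 (mod 65)
37^3 ≡ 18 (mod 65)
37^4 ≡ 16 (mod 65)
37^6 ≡ 64 (mod 65)
37^8 ≡ 61 (mod 65)
37^12 ≡ 1 (mod 65) ✓
So ord_65(37) = 12.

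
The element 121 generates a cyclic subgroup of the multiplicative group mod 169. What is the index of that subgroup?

2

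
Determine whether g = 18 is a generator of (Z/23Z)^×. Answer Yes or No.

No

φ(23) = 23 − 1 = 22 = 2 · 11.
18 is a primitive root mod 23 iff 18^(φ(23)/q) ≢ 1 for every prime q | φ(23), i.e. q ∈ {2, 11}.
18^11 ≡ 1 (mod 23)  [q = 2: ≡ 1 ✗]
18^2 ≡ 2 (mod 23)  [q = 11: ≢ 1 ✓]
Since 18^11 ≡ 1, the order of 18 divides 11 < 22, so 18 is not a primitive root.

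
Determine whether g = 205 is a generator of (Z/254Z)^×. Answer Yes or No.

Yes

φ(254) = φ(2)·φ(127) = 1·126 = 126 = 2 · 3^2 · 7.
An element g generates (Z/254Z)^× iff g^(126/q) ≢ 1 (mod 254) for each prime q ∈ {2, 3, 7}.
205^63 ≡ 253 (mod 254)  [q = 2: ≢ 1 ✓]
205^42 ≡ 19 (mod 254)  [q = 3: ≢ 1 ✓]
205^18 ≡ 159 (mod 254)  [q = 7: ≢ 1 ✓]
All checks pass, so 205 has order 126 and is a primitive root modulo 254.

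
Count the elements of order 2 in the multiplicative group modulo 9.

1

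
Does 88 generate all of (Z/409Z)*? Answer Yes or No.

φ(409) = 409 − 1 = 408 = 2^3 · 3 · 17.
Test 88^(408/q) mod 409 for each prime factor q of 408:
88^204 ≡ 408 (mod 409)  [q = 2: ≢ 1 ✓]
88^136 ≡ 1 (mod 409)  [q = 3: ≡ 1 ✗]
88^24 ≡ 341 (mod 409)  [q = 17: ≢ 1 ✓]
88^136 ≡ 1 shows ord(88) | 136, strictly less than φ(409); not a primitive root.

No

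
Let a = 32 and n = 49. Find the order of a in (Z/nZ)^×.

By Lagrange's theorem, ord_49(32) divides φ(49) = φ(7^2) = 7·(7−1) = 42 = 2 · 3 · 7.
Divisors of 42: 1, 2, 3, 6, 7, 14, 21, 42.
Compute 32^d (mod 49) for the divisors d until we hit 1:
32^1 ≡ 32 (mod 49)
32^2 ≡ 44 (mod 49)
32^3 ≡ 36 (mod 49)
32^6 ≡ 22 (mod 49)
32^7 ≡ 18 (mod 49)
32^14 ≡ 30 (mod 49)
32^21 ≡ 1 (mod 49) ✓
Therefore the multiplicative order of 32 modulo 49 is 21.

21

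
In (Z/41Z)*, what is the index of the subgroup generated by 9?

10

By Lagrange's theorem, ord_41(9) divides φ(41) = 41 − 1 = 40 = 2^3 · 5.
Divisors of 40: 1, 2, 4, 5, 8, 10, 20, 40.
Compute 9^d (mod 41) for the divisors d until we hit 1:
9^1 ≡ 9
9^2 ≡ 40
9^4 ≡ 1
The order of 9 is 4, so the subgroup it generates has 4 elements.
[(Z/41Z)^× : ⟨9⟩] = 40/4 = 10.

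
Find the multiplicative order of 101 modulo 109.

Since 101 ∈ (Z/109Z)^×, its order divides φ(109) = 109 − 1 = 108 = 2^2 · 3^3.
Divisors of 108: 1, 2, 3, 4, 6, 9, 12, 18, 27, 36, 54, 108.
Check 101^d mod 109 for each divisor in increasing order:
101^1 ≡ 101 (mod 109)
101^2 ≡ 64 (mod 109)
101^3 ≡ 33 (mod 109)
101^4 ≡ 63 (mod 109)
101^6 ≡ 108 (mod 109)
101^9 ≡ 76 (mod 109)
101^12 ≡ 1 (mod 109) ✓
The smallest such exponent is 12, so the order of 101 is 12.

12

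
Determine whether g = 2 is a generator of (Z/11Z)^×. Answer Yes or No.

φ(11) = 11 − 1 = 10 = 2 · 5.
An element g generates (Z/11Z)^× iff g^(10/q) ≢ 1 (mod 11) for each prime q ∈ {2, 5}.
2^5 ≡ 10 (mod 11)  [q = 2: ≢ 1 ✓]
2^2 ≡ 4 (mod 11)  [q = 5: ≢ 1 ✓]
Every test exponent gives a nontrivial residue, hence 2 generates the full group.

Yes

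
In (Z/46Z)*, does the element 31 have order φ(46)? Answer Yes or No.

No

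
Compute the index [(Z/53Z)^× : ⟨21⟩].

The order of 21 must divide φ(53) = 53 − 1 = 52 = 2^2 · 13.
Divisors of 52: 1, 2, 4, 13, 26, 52.
Compute 21^d (mod 53) for the divisors d until we hit 1:
21^1 ≡ 21 (mod 53)
21^2 ≡ 17 (mod 53)
21^4 ≡ 24 (mod 53)
21^13 ≡ 23 (mod 53)
21^26 ≡ 52 (mod 53)
21^52 ≡ 1 (mod 53) ✓
Thus |⟨21⟩| = ord(21) = 52.
The index is φ(53) / ord(21) = 52 / 52 = 1.

1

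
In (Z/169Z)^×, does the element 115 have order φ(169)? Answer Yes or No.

Yes

φ(169) = φ(13^2) = 13·(13−1) = 156 = 2^2 · 3 · 13.
115 is a primitive root mod 169 iff 115^(φ(169)/q) ≢ 1 for every prime q | φ(169), i.e. q ∈ {2, 3, 13}.
115^78 ≡ 168 (mod 169)  [q = 2: ≢ 1 ✓]
115^52 ≡ 146 (mod 169)  [q = 3: ≢ 1 ✓]
115^12 ≡ 14 (mod 169)  [q = 13: ≢ 1 ✓]
Every test exponent gives a nontrivial residue, hence 115 generates the full group.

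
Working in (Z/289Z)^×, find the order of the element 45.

272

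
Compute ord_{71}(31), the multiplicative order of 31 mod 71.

ord(31) | φ(71) = 71 − 1 = 70 = 2 · 5 · 7.
Divisors of 70: 1, 2, 5, 7, 10, 14, 35, 70.
Test each divisor d:
31^1 ≡ 31 (mod 71)
31^2 ≡ 38 (mod 71)
31^5 ≡ 34 (mod 71)
31^7 ≡ 14 (mod 71)
31^10 ≡ 20 (mod 71)
31^14 ≡ 54 (mod 71)
31^35 ≡ 70 (mod 71)
31^70 ≡ 1 (mod 71) ✓
So ord_71(31) = 70.

70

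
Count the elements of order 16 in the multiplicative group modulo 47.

0

φ(47) = 47 − 1 = 46 = 2 · 23.
In a cyclic group of order 46, there are φ(d) elements of order d for each divisor d of 46, and zero for non-divisors.
Here 46 is not a multiple of 16, so there are no elements of order 16.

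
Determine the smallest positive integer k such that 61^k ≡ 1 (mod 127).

ord(61) | φ(127) = 127 − 1 = 126 = 2 · 3^2 · 7.
Divisors of 126: 1, 2, 3, 6, 7, 9, 14, 18, 21, 42, 63, 126.
Compute 61^d (mod 127) for the divisors d until we hit 1:
61^1 ≡ 61 (mod 127)
61^2 ≡ 38 (mod 127)
61^3 ≡ 32 (mod 127)
61^6 ≡ 8 (mod 127)
61^7 ≡ 107 (mod 127)
61^9 ≡ 2 (mod 127)
61^14 ≡ 19 (mod 127)
61^18 ≡ 4 (mod 127)
61^21 ≡ 1 (mod 127) ✓
Therefore the multiplicative order of 61 modulo 127 is 21.

21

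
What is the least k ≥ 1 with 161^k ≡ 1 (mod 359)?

The order of 161 must divide φ(359) = 359 − 1 = 358 = 2 · 179.
Divisors of 358: 1, 2, 179, 358.
Test each divisor d:
161^1 ≡ 161
161^2 ≡ 73
161^179 ≡ 358
161^358 ≡ 1
The smallest such exponent is 358, so the order of 161 is 358.

358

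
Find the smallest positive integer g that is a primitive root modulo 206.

5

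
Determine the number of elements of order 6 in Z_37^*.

2

φ(37) = 37 − 1 = 36 = 2^2 · 3^2.
Since (Z/37Z)^× is cyclic of order 36, the number of elements of order d is φ(d) when d | 36 and 0 otherwise.
6 = 2 · 3 divides 36, and φ(6) = 2.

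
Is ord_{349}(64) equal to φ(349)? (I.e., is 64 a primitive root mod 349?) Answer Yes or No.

φ(349) = 349 − 1 = 348 = 2^2 · 3 · 29.
Test 64^(348/q) mod 349 for each prime factor q of 348:
64^174 ≡ 1 (mod 349)  [q = 2: ≡ 1 ✗]
64^116 ≡ 1 (mod 349)  [q = 3: ≡ 1 ✗]
64^12 ≡ 224 (mod 349)  [q = 29: ≢ 1 ✓]
Since 64^174 ≡ 1, the order of 64 divides 174 < 348, so 64 is not a primitive root.

No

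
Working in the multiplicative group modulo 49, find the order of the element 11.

Since 11 ∈ (Z/49Z)^×, its order divides φ(49) = φ(7^2) = 7·(7−1) = 42 = 2 · 3 · 7.
Divisors of 42: 1, 2, 3, 6, 7, 14, 21, 42.
Test each divisor d:
11^1 ≡ 11 (mod 49)
11^2 ≡ 23 (mod 49)
11^3 ≡ 8 (mod 49)
11^6 ≡ 15 (mod 49)
11^7 ≡ 18 (mod 49)
11^14 ≡ 30 (mod 49)
11^21 ≡ 1 (mod 49) ✓
Hence ord(11) = 21.

21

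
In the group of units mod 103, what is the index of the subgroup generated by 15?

Since 15 ∈ (Z/103Z)^×, its order divides φ(103) = 103 − 1 = 102 = 2 · 3 · 17.
Divisors of 102: 1, 2, 3, 6, 17, 34, 51, 102.
Test each divisor d:
15^1 ≡ 15 (mod 103)
15^2 ≡ 19 (mod 103)
15^3 ≡ 79 (mod 103)
15^6 ≡ 61 (mod 103)
15^17 ≡ 46 (mod 103)
15^34 ≡ 56 (mod 103)
15^51 ≡ 1 (mod 103) ✓
The order of 15 is 51, so the subgroup it generates has 51 elements.
Index = |(Z/103Z)^×| / |⟨15⟩| = 102 / 51 = 2.

2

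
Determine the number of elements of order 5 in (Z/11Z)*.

4

φ(11) = 11 − 1 = 10 = 2 · 5.
In a cyclic group of order 10, there are φ(d) elements of order d for each divisor d of 10, and zero for non-divisors.
5 | 10, and φ(5) = 5 − 1 = 4.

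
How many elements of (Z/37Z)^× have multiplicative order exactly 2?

1

φ(37) = 37 − 1 = 36 = 2^2 · 3^2.
Since (Z/37Z)^× is cyclic of order 36, the number of elements of order d is φ(d) when d | 36 and 0 otherwise.
2 | 36, and φ(2) = 2 − 1 = 1.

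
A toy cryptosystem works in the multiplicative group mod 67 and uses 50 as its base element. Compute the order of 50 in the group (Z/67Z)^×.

66

ord(50) | φ(67) = 67 − 1 = 66 = 2 · 3 · 11.
Divisors of 66: 1, 2, 3, 6, 11, 22, 33, 66.
Check 50^d mod 67 for each divisor in increasing order:
50^1 ≡ 50 (mod 67)
50^2 ≡ 21 (mod 67)
50^3 ≡ 45 (mod 67)
50^6 ≡ 15 (mod 67)
50^11 ≡ 38 (mod 67)
50^22 ≡ 37 (mod 67)
50^33 ≡ 66 (mod 67)
50^66 ≡ 1 (mod 67) ✓
Hence ord(50) = 66.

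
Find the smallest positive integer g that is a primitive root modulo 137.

φ(137) = 137 − 1 = 136 = 2^3 · 17.
g is a primitive root iff g^(136/q) ≢ 1 (mod 137) for each prime q ∈ {2, 17}.
g = 2: 2^68 ≡ 1 — hits 1, so not a primitive root.
g = 3: 3^68 ≡ 136; 3^8 ≡ 122 — none is 1, so 3 is a primitive root.
Hence the least primitive root of 137 is 3.

3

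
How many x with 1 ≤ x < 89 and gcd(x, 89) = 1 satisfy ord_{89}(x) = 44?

φ(89) = 89 − 1 = 88 = 2^3 · 11.
Since (Z/89Z)^× is cyclic of order 88, the number of elements of order d is φ(d) when d | 88 and 0 otherwise.
44 = 2^2 · 11 divides 88, and φ(44) = 20.

20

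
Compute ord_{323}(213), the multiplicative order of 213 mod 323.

The order of 213 must divide φ(323) = φ(17·19) = (17−1)·(19−1) = 16·18 = 288 = 2^5 · 3^2.
Divisors of 288: 1, 2, 3, 4, 6, 8, 9, 12, 16, 18, 24, 32, 36, 48, 72, 96, 144, 288.
Test each divisor d:
213^1 ≡ 213
213^2 ≡ 149
213^3 ≡ 83
213^4 ≡ 237
213^6 ≡ 106
213^8 ≡ 290
213^9 ≡ 77
213^12 ≡ 254
213^16 ≡ 120
213^18 ≡ 115
213^24 ≡ 239
213^32 ≡ 188
213^36 ≡ 305
213^48 ≡ 273
213^72 ≡ 1
Hence ord(213) = 72.

72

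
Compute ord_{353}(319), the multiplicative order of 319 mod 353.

44

ord(319) | φ(353) = 353 − 1 = 352 = 2^5 · 11.
Divisors of 352: 1, 2, 4, 8, 11, 16, 22, 32, 44, 88, 176, 352.
Check 319^d mod 353 for each divisor in increasing order:
319^1 ≡ 319 (mod 353)
319^2 ≡ 97 (mod 353)
319^4 ≡ 231 (mod 353)
319^8 ≡ 58 (mod 353)
319^11 ≡ 42 (mod 353)
319^16 ≡ 187 (mod 353)
319^22 ≡ 352 (mod 353)
319^32 ≡ 22 (mod 353)
319^44 ≡ 1 (mod 353) ✓
The smallest such exponent is 44, so the order of 319 is 44.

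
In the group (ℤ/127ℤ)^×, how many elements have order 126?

φ(127) = 127 − 1 = 126 = 2 · 3^2 · 7.
(Z/127Z)^× is cyclic (|G| = 126); a cyclic group of order m has exactly φ(d) elements of each order d | m, and none otherwise.
126 = 2 · 3^2 · 7 divides 126, and φ(126) = 36.

36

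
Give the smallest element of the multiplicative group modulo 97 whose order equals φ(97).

5

φ(97) = 97 − 1 = 96 = 2^5 · 3.
g is a primitive root iff g^(96/q) ≢ 1 (mod 97) for each prime q ∈ {2, 3}.
g = 2: 2^48 ≡ 1 — hits 1, so not a primitive root.
g = 3: 3^48 ≡ 1 — hits 1, so not a primitive root.
g = 4: 4^48 ≡ 1 — hits 1, so not a primitive root.
g = 5: 5^48 ≡ 96; 5^32 ≡ 35 — none is 1, so 5 is a primitive root.
So 5 is the smallest generator of (Z/97Z)^×.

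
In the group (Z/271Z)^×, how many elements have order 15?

8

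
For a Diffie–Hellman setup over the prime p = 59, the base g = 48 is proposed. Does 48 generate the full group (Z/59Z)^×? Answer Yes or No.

No

φ(59) = 59 − 1 = 58 = 2 · 29.
An element g generates (Z/59Z)^× iff g^(58/q) ≢ 1 (mod 59) for each prime q ∈ {2, 29}.
48^29 ≡ 1 (mod 59)  [q = 2: ≡ 1 ✗]
48^2 ≡ 3 (mod 59)  [q = 29: ≢ 1 ✓]
The check at q = 2 fails, so 48 generates a proper subgroup.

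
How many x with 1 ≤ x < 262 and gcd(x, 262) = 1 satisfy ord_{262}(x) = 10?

4

φ(262) = φ(2)·φ(131) = 1·130 = 130 = 2 · 5 · 13.
(Z/262Z)^× is cyclic (|G| = 130); a cyclic group of order m has exactly φ(d) elements of each order d | m, and none otherwise.
10 = 2 · 5 divides 130, and φ(10) = 4.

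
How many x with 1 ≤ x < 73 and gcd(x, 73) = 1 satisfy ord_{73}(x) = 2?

1

φ(73) = 73 − 1 = 72 = 2^3 · 3^2.
In a cyclic group of order 72, there are φ(d) elements of order d for each divisor d of 72, and zero for non-divisors.
2 | 72, and φ(2) = 2 − 1 = 1.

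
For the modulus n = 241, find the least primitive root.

7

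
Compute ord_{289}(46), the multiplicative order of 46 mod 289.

272

By Lagrange's theorem, ord_289(46) divides φ(289) = φ(17^2) = 17·(17−1) = 272 = 2^4 · 17.
Divisors of 272: 1, 2, 4, 8, 16, 17, 34, 68, 136, 272.
Test each divisor d:
46^1 ≡ 46 (mod 289)
46^2 ≡ 93 (mod 289)
46^4 ≡ 268 (mod 289)
46^8 ≡ 152 (mod 289)
46^16 ≡ 273 (mod 289)
46^17 ≡ 131 (mod 289)
46^34 ≡ 110 (mod 289)
46^68 ≡ 251 (mod 289)
46^136 ≡ 288 (mod 289)
46^272 ≡ 1 (mod 289) ✓
Therefore the multiplicative order of 46 modulo 289 is 272.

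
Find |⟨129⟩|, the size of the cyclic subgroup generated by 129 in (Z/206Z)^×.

51

Since 129 ∈ (Z/206Z)^×, its order divides φ(206) = φ(2)·φ(103) = 1·102 = 102 = 2 · 3 · 17.
Divisors of 102: 1, 2, 3, 6, 17, 34, 51, 102.
Evaluate successive powers at the divisors of 102:
129^1 ≡ 129 (mod 206)
129^2 ≡ 161 (mod 206)
129^3 ≡ 169 (mod 206)
129^6 ≡ 133 (mod 206)
129^17 ≡ 159 (mod 206)
129^34 ≡ 149 (mod 206)
129^51 ≡ 1 (mod 206) ✓
Therefore the multiplicative order of 129 modulo 206 is 51.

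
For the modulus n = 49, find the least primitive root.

φ(49) = φ(7^2) = 7·(7−1) = 42 = 2 · 3 · 7.
g is a primitive root iff g^(42/q) ≢ 1 (mod 49) for each prime q ∈ {2, 3, 7}.
g = 2: 2^21 ≡ 1 — hits 1, so not a primitive root.
g = 3: 3^21 ≡ 48; 3^14 ≡ 30; 3^6 ≡ 43 — none is 1, so 3 is a primitive root.
The smallest primitive root modulo 49 is 3.

3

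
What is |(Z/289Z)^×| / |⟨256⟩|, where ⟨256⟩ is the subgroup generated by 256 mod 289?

The order of 256 must divide φ(289) = φ(17^2) = 17·(17−1) = 272 = 2^4 · 17.
Divisors of 272: 1, 2, 4, 8, 16, 17, 34, 68, 136, 272.
Check 256^d mod 289 for each divisor in increasing order:
256^1 ≡ 256 (mod 289)
256^2 ≡ 222 (mod 289)
256^4 ≡ 154 (mod 289)
256^8 ≡ 18 (mod 289)
256^16 ≡ 35 (mod 289)
256^17 ≡ 1 (mod 289) ✓
So ord_289(256) = 17, hence |⟨256⟩| = 17.
The index is φ(289) / ord(256) = 272 / 17 = 16.

16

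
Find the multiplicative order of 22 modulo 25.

20

By Lagrange's theorem, ord_25(22) divides φ(25) = φ(5^2) = 5·(5−1) = 20 = 2^2 · 5.
Divisors of 20: 1, 2, 4, 5, 10, 20.
Check 22^d mod 25 for each divisor in increasing order:
22^1 ≡ 22
22^2 ≡ 9
22^4 ≡ 6
22^5 ≡ 7
22^10 ≡ 24
22^20 ≡ 1
So ord_25(22) = 20.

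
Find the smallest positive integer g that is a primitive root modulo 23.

φ(23) = 23 − 1 = 22 = 2 · 11.
Test candidates g = 2, 3, … against the prime factors q ∈ {2, 11} of φ(23): g is a generator iff g^(22/q) ≢ 1 for every such q.
g = 2: 2^11 ≡ 1 — hits 1, so not a primitive root.
g = 3: 3^11 ≡ 1 — hits 1, so not a primitive root.
g = 4: 4^11 ≡ 1 — hits 1, so not a primitive root.
g = 5: 5^11 ≡ 22; 5^2 ≡ 2 — none is 1, so 5 is a primitive root.
So 5 is the smallest generator of (Z/23Z)^×.

5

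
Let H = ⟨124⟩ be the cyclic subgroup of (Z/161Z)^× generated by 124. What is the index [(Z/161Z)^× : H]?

2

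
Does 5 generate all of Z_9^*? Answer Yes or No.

Yes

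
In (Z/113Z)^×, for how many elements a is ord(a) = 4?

φ(113) = 113 − 1 = 112 = 2^4 · 7.
(Z/113Z)^× is cyclic (|G| = 112); a cyclic group of order m has exactly φ(d) elements of each order d | m, and none otherwise.
4 = 2^2 divides 112, and φ(4) = 2.

2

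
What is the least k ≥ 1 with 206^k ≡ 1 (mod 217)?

30

The order of 206 must divide φ(217) = φ(7·31) = (7−1)·(31−1) = 6·30 = 180 = 2^2 · 3^2 · 5.
Divisors of 180: 1, 2, 3, 4, 5, 6, 9, 10, 12, 15, 18, 20, 30, 36, 45, 60, 90, 180.
Test each divisor d:
206^1 ≡ 206
206^2 ≡ 121
206^3 ≡ 188
206^4 ≡ 102
206^5 ≡ 180
206^6 ≡ 190
206^9 ≡ 132
206^10 ≡ 67
206^12 ≡ 78
206^15 ≡ 125
206^18 ≡ 64
206^20 ≡ 149
206^30 ≡ 1
Therefore the multiplicative order of 206 modulo 217 is 30.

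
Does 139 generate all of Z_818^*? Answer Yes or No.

φ(818) = φ(2)·φ(409) = 1·408 = 408 = 2^3 · 3 · 17.
It suffices to check that the order of 139 is not a proper divisor of 408: compute 139^(408/q) for q ∈ {2, 3, 17}.
139^204 ≡ 1 (mod 818)  [q = 2: ≡ 1 ✗]
139^136 ≡ 355 (mod 818)  [q = 3: ≢ 1 ✓]
139^24 ≡ 415 (mod 818)  [q = 17: ≢ 1 ✓]
139^204 ≡ 1 shows ord(139) | 204, strictly less than φ(818); not a primitive root.

No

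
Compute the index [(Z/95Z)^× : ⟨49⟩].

The order of 49 must divide φ(95) = φ(5·19) = (5−1)·(19−1) = 4·18 = 72 = 2^3 · 3^2.
Divisors of 72: 1, 2, 3, 4, 6, 8, 9, 12, 18, 24, 36, 72.
Evaluate successive powers at the divisors of 72:
49^1 ≡ 49 (mod 95)
49^2 ≡ 26 (mod 95)
49^3 ≡ 39 (mod 95)
49^4 ≡ 11 (mod 95)
49^6 ≡ 1 (mod 95) ✓
The order of 49 is 6, so the subgroup it generates has 6 elements.
Index = |(Z/95Z)^×| / |⟨49⟩| = 72 / 6 = 12.

12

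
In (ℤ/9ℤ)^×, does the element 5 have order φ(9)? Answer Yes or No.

φ(9) = φ(3^2) = 3·(3−1) = 6 = 2 · 3.
It suffices to check that the order of 5 is not a proper divisor of 6: compute 5^(6/q) for q ∈ {2, 3}.
5^3 ≡ 8 (mod 9)  [q = 2: ≢ 1 ✓]
5^2 ≡ 7 (mod 9)  [q = 3: ≢ 1 ✓]
None equal 1, so ord_9(5) = 6: 5 is a primitive root.

Yes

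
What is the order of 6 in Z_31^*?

6

ord(6) | φ(31) = 31 − 1 = 30 = 2 · 3 · 5.
Divisors of 30: 1, 2, 3, 5, 6, 10, 15, 30.
Evaluate successive powers at the divisors of 30:
6^1 ≡ 6 (mod 31)
6^2 ≡ 5 (mod 31)
6^3 ≡ 30 (mod 31)
6^5 ≡ 26 (mod 31)
6^6 ≡ 1 (mod 31) ✓
So ord_31(6) = 6.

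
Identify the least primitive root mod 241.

7

φ(241) = 241 − 1 = 240 = 2^4 · 3 · 5.
g is a primitive root iff g^(240/q) ≢ 1 (mod 241) for each prime q ∈ {2, 3, 5}.
g = 2: 2^120 ≡ 1 — hits 1, so not a primitive root.
g = 3: 3^120 ≡ 1 — hits 1, so not a primitive root.
g = 4: 4^120 ≡ 1 — hits 1, so not a primitive root.
g = 5: 5^120 ≡ 1 — hits 1, so not a primitive root.
g = 6: 6^120 ≡ 1 — hits 1, so not a primitive root.
g = 7: 7^120 ≡ 240; 7^80 ≡ 15; 7^48 ≡ 91 — none is 1, so 7 is a primitive root.
Hence the least primitive root of 241 is 7.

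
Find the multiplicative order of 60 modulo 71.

35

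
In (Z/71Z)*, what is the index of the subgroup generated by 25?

14

By Lagrange's theorem, ord_71(25) divides φ(71) = 71 − 1 = 70 = 2 · 5 · 7.
Divisors of 70: 1, 2, 5, 7, 10, 14, 35, 70.
Compute 25^d (mod 71) for the divisors d until we hit 1:
25^1 ≡ 25 (mod 71)
25^2 ≡ 57 (mod 71)
25^5 ≡ 1 (mod 71) ✓
So ord_71(25) = 5, hence |⟨25⟩| = 5.
Index = |(Z/71Z)^×| / |⟨25⟩| = 70 / 5 = 14.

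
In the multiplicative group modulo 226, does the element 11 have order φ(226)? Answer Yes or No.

φ(226) = φ(2)·φ(113) = 1·112 = 112 = 2^4 · 7.
It suffices to check that the order of 11 is not a proper divisor of 112: compute 11^(112/q) for q ∈ {2, 7}.
11^56 ≡ 1 (mod 226)  [q = 2: ≡ 1 ✗]
11^16 ≡ 219 (mod 226)  [q = 7: ≢ 1 ✓]
The check at q = 2 fails, so 11 generates a proper subgroup.

No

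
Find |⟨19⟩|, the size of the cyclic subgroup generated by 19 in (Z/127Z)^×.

3

By Lagrange's theorem, ord_127(19) divides φ(127) = 127 − 1 = 126 = 2 · 3^2 · 7.
Divisors of 126: 1, 2, 3, 6, 7, 9, 14, 18, 21, 42, 63, 126.
Test each divisor d:
19^1 ≡ 19
19^2 ≡ 107
19^3 ≡ 1
Therefore the multiplicative order of 19 modulo 127 is 3.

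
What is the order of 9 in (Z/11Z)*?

The order of 9 must divide φ(11) = 11 − 1 = 10 = 2 · 5.
Divisors of 10: 1, 2, 5, 10.
Compute 9^d (mod 11) for the divisors d until we hit 1:
9^1 ≡ 9
9^2 ≡ 4
9^5 ≡ 1
Hence ord(9) = 5.

5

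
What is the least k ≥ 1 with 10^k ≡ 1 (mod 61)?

ord(10) | φ(61) = 61 − 1 = 60 = 2^2 · 3 · 5.
Divisors of 60: 1, 2, 3, 4, 5, 6, 10, 12, 15, 20, 30, 60.
Test each divisor d:
10^1 ≡ 10
10^2 ≡ 39
10^3 ≡ 24
10^4 ≡ 57
10^5 ≡ 21
10^6 ≡ 27
10^10 ≡ 14
10^12 ≡ 58
10^15 ≡ 50
10^20 ≡ 13
10^30 ≡ 60
10^60 ≡ 1
So ord_61(10) = 60.

60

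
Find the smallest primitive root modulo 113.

φ(113) = 113 − 1 = 112 = 2^4 · 7.
g is a primitive root iff g^(112/q) ≢ 1 (mod 113) for each prime q ∈ {2, 7}.
g = 2: 2^56 ≡ 1 — hits 1, so not a primitive root.
g = 3: 3^56 ≡ 112; 3^16 ≡ 49 — none is 1, so 3 is a primitive root.
So 3 is the smallest generator of (Z/113Z)^×.

3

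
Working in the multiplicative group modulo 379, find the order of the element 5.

21

Since 5 ∈ (Z/379Z)^×, its order divides φ(379) = 379 − 1 = 378 = 2 · 3^3 · 7.
Divisors of 378: 1, 2, 3, 6, 7, 9, 14, 18, 21, 27, 42, 54, 63, 126, 189, 378.
Evaluate successive powers at the divisors of 378:
5^1 ≡ 5
5^2 ≡ 25
5^3 ≡ 125
5^6 ≡ 86
5^7 ≡ 51
5^9 ≡ 138
5^14 ≡ 327
5^18 ≡ 94
5^21 ≡ 1
Hence ord(5) = 21.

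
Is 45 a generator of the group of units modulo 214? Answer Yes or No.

φ(214) = φ(2)·φ(107) = 1·106 = 106 = 2 · 53.
It suffices to check that the order of 45 is not a proper divisor of 106: compute 45^(106/q) for q ∈ {2, 53}.
45^53 ≡ 213 (mod 214)  [q = 2: ≢ 1 ✓]
45^2 ≡ 99 (mod 214)  [q = 53: ≢ 1 ✓]
None equal 1, so ord_214(45) = 106: 45 is a primitive root.

Yes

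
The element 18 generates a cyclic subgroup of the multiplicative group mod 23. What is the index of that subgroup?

ord(18) | φ(23) = 23 − 1 = 22 = 2 · 11.
Divisors of 22: 1, 2, 11, 22.
Test each divisor d:
18^1 ≡ 18 (mod 23)
18^2 ≡ 2 (mod 23)
18^11 ≡ 1 (mod 23) ✓
So ord_23(18) = 11, hence |⟨18⟩| = 11.
The index is φ(23) / ord(18) = 22 / 11 = 2.

2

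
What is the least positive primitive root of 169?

2

φ(169) = φ(13^2) = 13·(13−1) = 156 = 2^2 · 3 · 13.
g is a primitive root iff g^(156/q) ≢ 1 (mod 169) for each prime q ∈ {2, 3, 13}.
g = 2: 2^78 ≡ 168; 2^52 ≡ 146; 2^12 ≡ 40 — none is 1, so 2 is a primitive root.
Hence the least primitive root of 169 is 2.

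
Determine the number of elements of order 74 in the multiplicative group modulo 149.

36

φ(149) = 149 − 1 = 148 = 2^2 · 37.
(Z/149Z)^× is cyclic (|G| = 148); a cyclic group of order m has exactly φ(d) elements of each order d | m, and none otherwise.
74 = 2 · 37 divides 148, and φ(74) = 36.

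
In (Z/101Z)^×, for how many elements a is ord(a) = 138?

φ(101) = 101 − 1 = 100 = 2^2 · 5^2.
(Z/101Z)^× is cyclic (|G| = 100); a cyclic group of order m has exactly φ(d) elements of each order d | m, and none otherwise.
138 does not divide 100, so no element of (Z/101Z)^× has order 138.

0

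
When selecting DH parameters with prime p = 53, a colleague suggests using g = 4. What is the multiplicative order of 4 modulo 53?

26

Since 4 ∈ (Z/53Z)^×, its order divides φ(53) = 53 − 1 = 52 = 2^2 · 13.
Divisors of 52: 1, 2, 4, 13, 26, 52.
Compute 4^d (mod 53) for the divisors d until we hit 1:
4^1 ≡ 4 (mod 53)
4^2 ≡ 16 (mod 53)
4^4 ≡ 44 (mod 53)
4^13 ≡ 52 (mod 53)
4^26 ≡ 1 (mod 53) ✓
Hence ord(4) = 26.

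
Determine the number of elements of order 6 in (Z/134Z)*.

φ(134) = φ(2)·φ(67) = 1·66 = 66 = 2 · 3 · 11.
Since (Z/134Z)^× is cyclic of order 66, the number of elements of order d is φ(d) when d | 66 and 0 otherwise.
6 = 2 · 3 divides 66, and φ(6) = 2.

2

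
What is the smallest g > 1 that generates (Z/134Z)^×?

7

φ(134) = φ(2)·φ(67) = 1·66 = 66 = 2 · 3 · 11.
Test candidates g = 2, 3, … against the prime factors q ∈ {2, 3, 11} of φ(134): g is a generator iff g^(66/q) ≢ 1 for every such q.
g = 2: gcd(2, 134) = 2 > 1, not a unit — skip.
g = 3: 3^33 ≡ 133; 3^22 ≡ 1 — hits 1, so not a primitive root.
g = 4: gcd(4, 134) = 2 > 1, not a unit — skip.
g = 5: 5^33 ≡ 133; 5^22 ≡ 1 — hits 1, so not a primitive root.
g = 6: gcd(6, 134) = 2 > 1, not a unit — skip.
g = 7: 7^33 ≡ 133; 7^22 ≡ 29; 7^6 ≡ 131 — none is 1, so 7 is a primitive root.
The smallest primitive root modulo 134 is 7.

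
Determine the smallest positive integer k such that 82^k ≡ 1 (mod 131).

130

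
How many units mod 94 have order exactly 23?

22

φ(94) = φ(2)·φ(47) = 1·46 = 46 = 2 · 23.
In a cyclic group of order 46, there are φ(d) elements of order d for each divisor d of 46, and zero for non-divisors.
23 | 46, and φ(23) = 23 − 1 = 22.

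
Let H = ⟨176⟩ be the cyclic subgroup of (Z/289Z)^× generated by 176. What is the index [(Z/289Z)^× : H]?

By Lagrange's theorem, ord_289(176) divides φ(289) = φ(17^2) = 17·(17−1) = 272 = 2^4 · 17.
Divisors of 272: 1, 2, 4, 8, 16, 17, 34, 68, 136, 272.
Check 176^d mod 289 for each divisor in increasing order:
176^1 ≡ 176 (mod 289)
176^2 ≡ 53 (mod 289)
176^4 ≡ 208 (mod 289)
176^8 ≡ 203 (mod 289)
176^16 ≡ 171 (mod 289)
176^17 ≡ 40 (mod 289)
176^34 ≡ 155 (mod 289)
176^68 ≡ 38 (mod 289)
176^136 ≡ 288 (mod 289)
176^272 ≡ 1 (mod 289) ✓
The order of 176 is 272, so the subgroup it generates has 272 elements.
Index = |(Z/289Z)^×| / |⟨176⟩| = 272 / 272 = 1.

1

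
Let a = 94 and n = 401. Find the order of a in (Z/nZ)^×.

ord(94) | φ(401) = 401 − 1 = 400 = 2^4 · 5^2.
Divisors of 400: 1, 2, 4, 5, 8, 10, 16, 20, 25, 40, 50, 80, 100, 200, 400.
Compute 94^d (mod 401) for the divisors d until we hit 1:
94^1 ≡ 94 (mod 401)
94^2 ≡ 14 (mod 401)
94^4 ≡ 196 (mod 401)
94^5 ≡ 379 (mod 401)
94^8 ≡ 321 (mod 401)
94^10 ≡ 83 (mod 401)
94^16 ≡ 385 (mod 401)
94^20 ≡ 72 (mod 401)
94^25 ≡ 20 (mod 401)
94^40 ≡ 372 (mod 401)
94^50 ≡ 400 (mod 401)
94^80 ≡ 39 (mod 401)
94^100 ≡ 1 (mod 401) ✓
Therefore the multiplicative order of 94 modulo 401 is 100.

100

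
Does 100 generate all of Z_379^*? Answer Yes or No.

φ(379) = 379 − 1 = 378 = 2 · 3^3 · 7.
Test 100^(378/q) mod 379 for each prime factor q of 378:
100^189 ≡ 1 (mod 379)  [q = 2: ≡ 1 ✗]
100^126 ≡ 51 (mod 379)  [q = 3: ≢ 1 ✓]
100^54 ≡ 138 (mod 379)  [q = 7: ≢ 1 ✓]
100^189 ≡ 1 shows ord(100) | 189, strictly less than φ(379); not a primitive root.

No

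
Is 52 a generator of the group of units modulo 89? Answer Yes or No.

φ(89) = 89 − 1 = 88 = 2^3 · 11.
52 is a primitive root mod 89 iff 52^(φ(89)/q) ≢ 1 for every prime q | φ(89), i.e. q ∈ {2, 11}.
52^44 ≡ 88 (mod 89)  [q = 2: ≢ 1 ✓]
52^8 ≡ 1 (mod 89)  [q = 11: ≡ 1 ✗]
Since 52^8 ≡ 1, the order of 52 divides 8 < 88, so 52 is not a primitive root.

No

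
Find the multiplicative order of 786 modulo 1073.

The order of 786 must divide φ(1073) = φ(29·37) = (29−1)·(37−1) = 28·36 = 1008 = 2^4 · 3^2 · 7.
Divisors of 1008: 1, 2, 3, 4, 6, 7, 8, 9, 12, 14, 16, 18, 21, 24, 28, 36, 42, 48, 56, 63, 72, 84, 112, 126, 144, 168, 252, 336, 504, 1008.
Compute 786^d (mod 1073) for the divisors d until we hit 1:
786^1 ≡ 786 (mod 1073)
786^2 ≡ 821 (mod 1073)
786^3 ≡ 433 (mod 1073)
786^4 ≡ 197 (mod 1073)
786^6 ≡ 787 (mod 1073)
786^7 ≡ 534 (mod 1073)
786^8 ≡ 181 (mod 1073)
786^9 ≡ 630 (mod 1073)
786^12 ≡ 248 (mod 1073)
786^14 ≡ 811 (mod 1073)
786^16 ≡ 571 (mod 1073)
786^18 ≡ 963 (mod 1073)
786^21 ≡ 655 (mod 1073)
786^24 ≡ 343 (mod 1073)
786^28 ≡ 1045 (mod 1073)
786^36 ≡ 297 (mod 1073)
786^42 ≡ 898 (mod 1073)
786^48 ≡ 692 (mod 1073)
786^56 ≡ 784 (mod 1073)
786^63 ≡ 186 (mod 1073)
786^72 ≡ 223 (mod 1073)
786^84 ≡ 581 (mod 1073)
786^112 ≡ 900 (mod 1073)
786^126 ≡ 260 (mod 1073)
786^144 ≡ 371 (mod 1073)
786^168 ≡ 639 (mod 1073)
786^252 ≡ 1 (mod 1073) ✓
So ord_1073(786) = 252.

252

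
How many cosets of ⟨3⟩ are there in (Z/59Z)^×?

2

By Lagrange's theorem, ord_59(3) divides φ(59) = 59 − 1 = 58 = 2 · 29.
Divisors of 58: 1, 2, 29, 58.
Check 3^d mod 59 for each divisor in increasing order:
3^1 ≡ 3
3^2 ≡ 9
3^29 ≡ 1
The order of 3 is 29, so the subgroup it generates has 29 elements.
Index = |(Z/59Z)^×| / |⟨3⟩| = 58 / 29 = 2.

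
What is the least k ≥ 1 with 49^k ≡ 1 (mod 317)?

79

The order of 49 must divide φ(317) = 317 − 1 = 316 = 2^2 · 79.
Divisors of 316: 1, 2, 4, 79, 158, 316.
Compute 49^d (mod 317) for the divisors d until we hit 1:
49^1 ≡ 49
49^2 ≡ 182
49^4 ≡ 156
49^79 ≡ 1
Hence ord(49) = 79.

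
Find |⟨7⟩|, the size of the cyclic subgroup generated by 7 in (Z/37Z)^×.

ord(7) | φ(37) = 37 − 1 = 36 = 2^2 · 3^2.
Divisors of 36: 1, 2, 3, 4, 6, 9, 12, 18, 36.
Compute 7^d (mod 37) for the divisors d until we hit 1:
7^1 ≡ 7 (mod 37)
7^2 ≡ 12 (mod 37)
7^3 ≡ 10 (mod 37)
7^4 ≡ 33 (mod 37)
7^6 ≡ 26 (mod 37)
7^9 ≡ 1 (mod 37) ✓
Therefore the multiplicative order of 7 modulo 37 is 9.

9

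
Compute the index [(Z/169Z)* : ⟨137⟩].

1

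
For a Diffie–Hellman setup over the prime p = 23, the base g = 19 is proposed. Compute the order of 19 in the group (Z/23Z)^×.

By Lagrange's theorem, ord_23(19) divides φ(23) = 23 − 1 = 22 = 2 · 11.
Divisors of 22: 1, 2, 11, 22.
Check 19^d mod 23 for each divisor in increasing order:
19^1 ≡ 19 (mod 23)
19^2 ≡ 16 (mod 23)
19^11 ≡ 22 (mod 23)
19^22 ≡ 1 (mod 23) ✓
The smallest such exponent is 22, so the order of 19 is 22.

22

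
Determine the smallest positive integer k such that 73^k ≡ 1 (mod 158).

39

The order of 73 must divide φ(158) = φ(2)·φ(79) = 1·78 = 78 = 2 · 3 · 13.
Divisors of 78: 1, 2, 3, 6, 13, 26, 39, 78.
Check 73^d mod 158 for each divisor in increasing order:
73^1 ≡ 73
73^2 ≡ 115
73^3 ≡ 21
73^6 ≡ 125
73^13 ≡ 23
73^26 ≡ 55
73^39 ≡ 1
Hence ord(73) = 39.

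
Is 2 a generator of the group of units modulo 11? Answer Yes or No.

φ(11) = 11 − 1 = 10 = 2 · 5.
2 is a primitive root mod 11 iff 2^(φ(11)/q) ≢ 1 for every prime q | φ(11), i.e. q ∈ {2, 5}.
2^5 ≡ 10 (mod 11)  [q = 2: ≢ 1 ✓]
2^2 ≡ 4 (mod 11)  [q = 5: ≢ 1 ✓]
None equal 1, so ord_11(2) = 10: 2 is a primitive root.

Yes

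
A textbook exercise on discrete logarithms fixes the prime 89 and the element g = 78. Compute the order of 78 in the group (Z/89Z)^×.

11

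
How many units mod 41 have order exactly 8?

4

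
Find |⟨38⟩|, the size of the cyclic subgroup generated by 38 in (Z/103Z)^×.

51

The order of 38 must divide φ(103) = 103 − 1 = 102 = 2 · 3 · 17.
Divisors of 102: 1, 2, 3, 6, 17, 34, 51, 102.
Compute 38^d (mod 103) for the divisors d until we hit 1:
38^1 ≡ 38 (mod 103)
38^2 ≡ 2 (mod 103)
38^3 ≡ 76 (mod 103)
38^6 ≡ 8 (mod 103)
38^17 ≡ 46 (mod 103)
38^34 ≡ 56 (mod 103)
38^51 ≡ 1 (mod 103) ✓
Therefore the multiplicative order of 38 modulo 103 is 51.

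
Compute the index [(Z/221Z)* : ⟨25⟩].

By Lagrange's theorem, ord_221(25) divides φ(221) = φ(13·17) = (13−1)·(17−1) = 12·16 = 192 = 2^6 · 3.
Divisors of 192: 1, 2, 3, 4, 6, 8, 12, 16, 24, 32, 48, 64, 96, 192.
Check 25^d mod 221 for each divisor in increasing order:
25^1 ≡ 25 (mod 221)
25^2 ≡ 183 (mod 221)
25^3 ≡ 155 (mod 221)
25^4 ≡ 118 (mod 221)
25^6 ≡ 157 (mod 221)
25^8 ≡ 1 (mod 221) ✓
So ord_221(25) = 8, hence |⟨25⟩| = 8.
The index is φ(221) / ord(25) = 192 / 8 = 24.

24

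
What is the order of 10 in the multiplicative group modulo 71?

Since 10 ∈ (Z/71Z)^×, its order divides φ(71) = 71 − 1 = 70 = 2 · 5 · 7.
Divisors of 70: 1, 2, 5, 7, 10, 14, 35, 70.
Test each divisor d:
10^1 ≡ 10
10^2 ≡ 29
10^5 ≡ 32
10^7 ≡ 5
10^10 ≡ 30
10^14 ≡ 25
10^35 ≡ 1
Hence ord(10) = 35.

35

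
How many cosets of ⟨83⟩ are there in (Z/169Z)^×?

By Lagrange's theorem, ord_169(83) divides φ(169) = φ(13^2) = 13·(13−1) = 156 = 2^2 · 3 · 13.
Divisors of 156: 1, 2, 3, 4, 6, 12, 13, 26, 39, 52, 78, 156.
Test each divisor d:
83^1 ≡ 83 (mod 169)
83^2 ≡ 129 (mod 169)
83^3 ≡ 60 (mod 169)
83^4 ≡ 79 (mod 169)
83^6 ≡ 51 (mod 169)
83^12 ≡ 66 (mod 169)
83^13 ≡ 70 (mod 169)
83^26 ≡ 168 (mod 169)
83^39 ≡ 99 (mod 169)
83^52 ≡ 1 (mod 169) ✓
Thus |⟨83⟩| = ord(83) = 52.
[(Z/169Z)^× : ⟨83⟩] = 156/52 = 3.

3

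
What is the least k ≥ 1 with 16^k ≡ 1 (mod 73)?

9

By Lagrange's theorem, ord_73(16) divides φ(73) = 73 − 1 = 72 = 2^3 · 3^2.
Divisors of 72: 1, 2, 3, 4, 6, 8, 9, 12, 18, 24, 36, 72.
Test each divisor d:
16^1 ≡ 16
16^2 ≡ 37
16^3 ≡ 8
16^4 ≡ 55
16^6 ≡ 64
16^8 ≡ 32
16^9 ≡ 1
The smallest such exponent is 9, so the order of 16 is 9.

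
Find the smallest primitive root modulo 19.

2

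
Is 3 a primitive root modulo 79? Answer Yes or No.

Yes

φ(79) = 79 − 1 = 78 = 2 · 3 · 13.
3 is a primitive root mod 79 iff 3^(φ(79)/q) ≢ 1 for every prime q | φ(79), i.e. q ∈ {2, 3, 13}.
3^39 ≡ 78 (mod 79)  [q = 2: ≢ 1 ✓]
3^26 ≡ 23 (mod 79)  [q = 3: ≢ 1 ✓]
3^6 ≡ 18 (mod 79)  [q = 13: ≢ 1 ✓]
All checks pass, so 3 has order 78 and is a primitive root modulo 79.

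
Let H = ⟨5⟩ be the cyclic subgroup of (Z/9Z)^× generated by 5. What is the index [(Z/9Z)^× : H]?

1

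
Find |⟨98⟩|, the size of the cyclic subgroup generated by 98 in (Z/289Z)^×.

68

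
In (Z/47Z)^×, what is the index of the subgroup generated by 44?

The order of 44 must divide φ(47) = 47 − 1 = 46 = 2 · 23.
Divisors of 46: 1, 2, 23, 46.
Check 44^d mod 47 for each divisor in increasing order:
44^1 ≡ 44
44^2 ≡ 9
44^23 ≡ 46
44^46 ≡ 1
Thus |⟨44⟩| = ord(44) = 46.
[(Z/47Z)^× : ⟨44⟩] = 46/46 = 1.

1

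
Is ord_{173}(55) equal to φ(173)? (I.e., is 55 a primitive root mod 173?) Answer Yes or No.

No

φ(173) = 173 − 1 = 172 = 2^2 · 43.
55 is a primitive root mod 173 iff 55^(φ(173)/q) ≢ 1 for every prime q | φ(173), i.e. q ∈ {2, 43}.
55^86 ≡ 1 (mod 173)  [q = 2: ≡ 1 ✗]
55^4 ≡ 136 (mod 173)  [q = 43: ≢ 1 ✓]
Since 55^86 ≡ 1, the order of 55 divides 86 < 172, so 55 is not a primitive root.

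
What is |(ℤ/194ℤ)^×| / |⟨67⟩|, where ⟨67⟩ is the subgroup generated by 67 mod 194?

3

The order of 67 must divide φ(194) = φ(2)·φ(97) = 1·96 = 96 = 2^5 · 3.
Divisors of 96: 1, 2, 3, 4, 6, 8, 12, 16, 24, 32, 48, 96.
Check 67^d mod 194 for each divisor in increasing order:
67^1 ≡ 67 (mod 194)
67^2 ≡ 27 (mod 194)
67^3 ≡ 63 (mod 194)
67^4 ≡ 147 (mod 194)
67^6 ≡ 89 (mod 194)
67^8 ≡ 75 (mod 194)
67^12 ≡ 161 (mod 194)
67^16 ≡ 193 (mod 194)
67^24 ≡ 119 (mod 194)
67^32 ≡ 1 (mod 194) ✓
So ord_194(67) = 32, hence |⟨67⟩| = 32.
Index = |(Z/194Z)^×| / |⟨67⟩| = 96 / 32 = 3.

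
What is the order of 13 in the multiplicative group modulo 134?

By Lagrange's theorem, ord_134(13) divides φ(134) = φ(2)·φ(67) = 1·66 = 66 = 2 · 3 · 11.
Divisors of 66: 1, 2, 3, 6, 11, 22, 33, 66.
Check 13^d mod 134 for each divisor in increasing order:
13^1 ≡ 13 (mod 134)
13^2 ≡ 35 (mod 134)
13^3 ≡ 53 (mod 134)
13^6 ≡ 129 (mod 134)
13^11 ≡ 105 (mod 134)
13^22 ≡ 37 (mod 134)
13^33 ≡ 133 (mod 134)
13^66 ≡ 1 (mod 134) ✓
The smallest such exponent is 66, so the order of 13 is 66.

66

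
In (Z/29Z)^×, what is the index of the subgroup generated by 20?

The order of 20 must divide φ(29) = 29 − 1 = 28 = 2^2 · 7.
Divisors of 28: 1, 2, 4, 7, 14, 28.
Check 20^d mod 29 for each divisor in increasing order:
20^1 ≡ 20
20^2 ≡ 23
20^4 ≡ 7
20^7 ≡ 1
So ord_29(20) = 7, hence |⟨20⟩| = 7.
The index is φ(29) / ord(20) = 28 / 7 = 4.

4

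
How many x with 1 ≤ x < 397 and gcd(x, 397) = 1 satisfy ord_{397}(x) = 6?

2

φ(397) = 397 − 1 = 396 = 2^2 · 3^2 · 11.
Since (Z/397Z)^× is cyclic of order 396, the number of elements of order d is φ(d) when d | 396 and 0 otherwise.
6 = 2 · 3 divides 396, and φ(6) = 2.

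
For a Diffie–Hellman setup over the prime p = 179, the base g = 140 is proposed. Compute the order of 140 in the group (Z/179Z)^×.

The order of 140 must divide φ(179) = 179 − 1 = 178 = 2 · 89.
Divisors of 178: 1, 2, 89, 178.
Test each divisor d:
140^1 ≡ 140 (mod 179)
140^2 ≡ 89 (mod 179)
140^89 ≡ 178 (mod 179)
140^178 ≡ 1 (mod 179) ✓
Hence ord(140) = 178.

178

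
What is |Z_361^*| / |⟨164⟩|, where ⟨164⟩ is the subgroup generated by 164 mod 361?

3

ord(164) | φ(361) = φ(19^2) = 19·(19−1) = 342 = 2 · 3^2 · 19.
Divisors of 342: 1, 2, 3, 6, 9, 18, 19, 38, 57, 114, 171, 342.
Compute 164^d (mod 361) for the divisors d until we hit 1:
164^1 ≡ 164 (mod 361)
164^2 ≡ 182 (mod 361)
164^3 ≡ 246 (mod 361)
164^6 ≡ 229 (mod 361)
164^9 ≡ 18 (mod 361)
164^18 ≡ 324 (mod 361)
164^19 ≡ 69 (mod 361)
164^38 ≡ 68 (mod 361)
164^57 ≡ 360 (mod 361)
164^114 ≡ 1 (mod 361) ✓
Thus |⟨164⟩| = ord(164) = 114.
[(Z/361Z)^× : ⟨164⟩] = 342/114 = 3.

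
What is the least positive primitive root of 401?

3

φ(401) = 401 − 1 = 400 = 2^4 · 5^2.
Test candidates g = 2, 3, … against the prime factors q ∈ {2, 5} of φ(401): g is a generator iff g^(400/q) ≢ 1 for every such q.
g = 2: 2^200 ≡ 1 — hits 1, so not a primitive root.
g = 3: 3^200 ≡ 400; 3^80 ≡ 72 — none is 1, so 3 is a primitive root.
The smallest primitive root modulo 401 is 3.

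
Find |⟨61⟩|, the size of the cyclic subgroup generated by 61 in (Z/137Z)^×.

The order of 61 must divide φ(137) = 137 − 1 = 136 = 2^3 · 17.
Divisors of 136: 1, 2, 4, 8, 17, 34, 68, 136.
Evaluate successive powers at the divisors of 136:
61^1 ≡ 61 (mod 137)
61^2 ≡ 22 (mod 137)
61^4 ≡ 73 (mod 137)
61^8 ≡ 123 (mod 137)
61^17 ≡ 37 (mod 137)
61^34 ≡ 136 (mod 137)
61^68 ≡ 1 (mod 137) ✓
The smallest such exponent is 68, so the order of 61 is 68.

68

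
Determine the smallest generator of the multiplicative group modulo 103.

φ(103) = 103 − 1 = 102 = 2 · 3 · 17.
g is a primitive root iff g^(102/q) ≢ 1 (mod 103) for each prime q ∈ {2, 3, 17}.
g = 2: 2^51 ≡ 1 — hits 1, so not a primitive root.
g = 3: 3^51 ≡ 102; 3^34 ≡ 1 — hits 1, so not a primitive root.
g = 4: 4^51 ≡ 1 — hits 1, so not a primitive root.
g = 5: 5^51 ≡ 102; 5^34 ≡ 56; 5^6 ≡ 72 — none is 1, so 5 is a primitive root.
Hence the least primitive root of 103 is 5.

5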